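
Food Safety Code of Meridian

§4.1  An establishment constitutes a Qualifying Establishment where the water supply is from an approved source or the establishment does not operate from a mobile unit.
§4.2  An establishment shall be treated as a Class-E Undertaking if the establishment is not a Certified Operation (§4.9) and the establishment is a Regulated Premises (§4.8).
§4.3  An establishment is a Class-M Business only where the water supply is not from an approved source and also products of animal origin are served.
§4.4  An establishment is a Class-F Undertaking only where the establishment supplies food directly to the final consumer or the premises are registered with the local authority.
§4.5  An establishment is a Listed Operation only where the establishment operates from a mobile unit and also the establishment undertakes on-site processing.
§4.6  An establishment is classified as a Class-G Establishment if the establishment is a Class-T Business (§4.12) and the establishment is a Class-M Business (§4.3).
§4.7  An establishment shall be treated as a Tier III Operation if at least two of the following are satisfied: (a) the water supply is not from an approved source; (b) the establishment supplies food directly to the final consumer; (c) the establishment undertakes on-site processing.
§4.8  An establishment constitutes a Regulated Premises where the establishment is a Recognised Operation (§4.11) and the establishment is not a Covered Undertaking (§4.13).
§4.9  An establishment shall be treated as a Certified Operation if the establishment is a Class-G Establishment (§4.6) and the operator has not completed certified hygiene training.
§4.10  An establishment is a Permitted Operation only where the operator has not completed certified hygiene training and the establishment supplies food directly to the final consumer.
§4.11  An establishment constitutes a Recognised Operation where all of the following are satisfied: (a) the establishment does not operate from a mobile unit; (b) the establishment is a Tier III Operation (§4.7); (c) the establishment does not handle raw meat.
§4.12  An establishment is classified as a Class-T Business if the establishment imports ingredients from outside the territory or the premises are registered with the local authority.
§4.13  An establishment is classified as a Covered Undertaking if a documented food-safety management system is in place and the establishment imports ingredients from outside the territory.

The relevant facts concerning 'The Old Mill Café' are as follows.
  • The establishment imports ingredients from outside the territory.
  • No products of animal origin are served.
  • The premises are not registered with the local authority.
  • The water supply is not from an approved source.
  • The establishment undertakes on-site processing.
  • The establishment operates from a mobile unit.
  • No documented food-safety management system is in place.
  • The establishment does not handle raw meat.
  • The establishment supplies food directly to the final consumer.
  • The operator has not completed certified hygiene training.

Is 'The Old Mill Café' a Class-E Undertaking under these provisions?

No

Under §4.12: the establishment imports ingredients from outside the territory? yes; or the premises are registered with the local authority? no. So the establishment is a Class-T Business.
Under §4.3: the water supply is not from an approved source? yes; and products of animal origin are served? no. So the establishment is not a Class-M Business.
Under §4.6: Class-T Business (§4.12)? yes; and Class-M Business (§4.3)? no. So the establishment is not a Class-G Establishment.
Under §4.9: Class-G Establishment (§4.6)? no; and the operator has not completed certified hygiene training? yes. So the establishment is not a Certified Operation.
Under §4.7: the water supply is not from an approved source? yes; the establishment supplies food directly to the final consumer? yes; the establishment undertakes on-site processing? yes — 3 of 3 hold (need ≥2) → satisfied.
Under §4.11: the establishment does not operate from a mobile unit? no; and Tier III Operation (§4.7)? yes; and the establishment does not handle raw meat? yes. So the establishment is not a Recognised Operation.
Under §4.13: a documented food-safety management system is in place? no; and the establishment imports ingredients from outside the territory? yes. So the establishment is not a Covered Undertaking.
Under §4.8: Recognised Operation (§4.11)? no; and not a Covered Undertaking (§4.13)? yes. So the establishment is not a Regulated Premises.
Under §4.2: not a Certified Operation (§4.9)? yes; and Regulated Premises (§4.8)? no. So the establishment is not a Class-E Undertaking.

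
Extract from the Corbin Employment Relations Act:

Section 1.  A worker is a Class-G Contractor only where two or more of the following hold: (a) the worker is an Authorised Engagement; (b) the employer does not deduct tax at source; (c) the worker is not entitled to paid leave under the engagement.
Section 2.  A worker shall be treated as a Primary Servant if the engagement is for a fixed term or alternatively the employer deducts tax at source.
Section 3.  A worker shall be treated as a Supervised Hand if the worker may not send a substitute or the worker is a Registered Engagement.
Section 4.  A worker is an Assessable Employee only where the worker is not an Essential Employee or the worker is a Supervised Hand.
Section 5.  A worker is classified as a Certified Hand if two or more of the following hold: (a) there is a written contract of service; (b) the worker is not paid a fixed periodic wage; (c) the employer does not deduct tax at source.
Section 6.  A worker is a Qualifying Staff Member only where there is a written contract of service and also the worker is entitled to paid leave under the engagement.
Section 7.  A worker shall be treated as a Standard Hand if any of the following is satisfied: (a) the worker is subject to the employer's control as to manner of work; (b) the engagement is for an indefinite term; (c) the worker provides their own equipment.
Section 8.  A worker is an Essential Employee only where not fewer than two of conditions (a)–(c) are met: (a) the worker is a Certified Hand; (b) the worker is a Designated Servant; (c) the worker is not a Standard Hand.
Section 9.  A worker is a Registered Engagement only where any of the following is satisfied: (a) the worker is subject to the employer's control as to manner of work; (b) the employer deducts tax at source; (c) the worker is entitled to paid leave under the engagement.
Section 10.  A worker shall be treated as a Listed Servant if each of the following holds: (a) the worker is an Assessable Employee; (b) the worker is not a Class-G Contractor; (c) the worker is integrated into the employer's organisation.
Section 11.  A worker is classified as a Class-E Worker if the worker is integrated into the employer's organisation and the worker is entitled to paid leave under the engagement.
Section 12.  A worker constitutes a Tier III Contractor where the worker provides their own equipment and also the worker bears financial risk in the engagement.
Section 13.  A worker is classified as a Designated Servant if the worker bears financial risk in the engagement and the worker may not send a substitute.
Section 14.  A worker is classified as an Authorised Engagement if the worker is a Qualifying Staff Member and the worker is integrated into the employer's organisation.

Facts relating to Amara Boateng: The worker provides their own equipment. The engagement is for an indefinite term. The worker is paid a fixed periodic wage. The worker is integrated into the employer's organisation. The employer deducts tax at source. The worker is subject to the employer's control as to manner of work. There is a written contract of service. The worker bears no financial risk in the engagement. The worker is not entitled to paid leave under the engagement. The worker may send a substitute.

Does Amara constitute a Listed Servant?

section 5 — Certified Hand: there is a written contract of service? yes; the worker is not paid a fixed periodic wage? no; the employer does not deduct tax at source? no — 1 of 3 hold (need ≥2) → not satisfied.
section 13 — Designated Servant: [the worker bears financial risk in the engagement? no] AND [the worker may not send a substitute? no] → not satisfied.
section 7 — Standard Hand: [the worker is subject to the employer's control as to manner of work? yes] OR [the engagement is for an indefinite term? yes] OR [the worker provides their own equipment? yes] → satisfied.
section 8 — Essential Employee: Certified Hand (section 5)? no; Designated Servant (section 13)? no; not a Standard Hand (section 7)? no — 0 of 3 hold (need ≥2) → not satisfied.
section 9 — Registered Engagement: [the worker is subject to the employer's control as to manner of work? yes] OR [the employer deducts tax at source? yes] OR [the worker is entitled to paid leave under the engagement? no] → satisfied.
section 3 — Supervised Hand: [the worker may not send a substitute? no] OR [Registered Engagement (section 9)? yes] → satisfied.
section 4 — Assessable Employee: [not an Essential Employee (section 8)? yes] OR [Supervised Hand (section 3)? yes] → satisfied.
section 6 — Qualifying Staff Member: [there is a written contract of service? yes] AND [the worker is entitled to paid leave under the engagement? no] → not satisfied.
section 14 — Authorised Engagement: [Qualifying Staff Member (section 6)? no] AND [the worker is integrated into the employer's organisation? yes] → not satisfied.
section 1 — Class-G Contractor: Authorised Engagement (section 14)? no; the employer does not deduct tax at source? no; the worker is not entitled to paid leave under the engagement? yes — 1 of 3 hold (need ≥2) → not satisfied.
section 10 — Listed Servant: [Assessable Employee (section 4)? yes] AND [not a Class-G Contractor (section 1)? yes] AND [the worker is integrated into the employer's organisation? yes] → satisfied.

Yes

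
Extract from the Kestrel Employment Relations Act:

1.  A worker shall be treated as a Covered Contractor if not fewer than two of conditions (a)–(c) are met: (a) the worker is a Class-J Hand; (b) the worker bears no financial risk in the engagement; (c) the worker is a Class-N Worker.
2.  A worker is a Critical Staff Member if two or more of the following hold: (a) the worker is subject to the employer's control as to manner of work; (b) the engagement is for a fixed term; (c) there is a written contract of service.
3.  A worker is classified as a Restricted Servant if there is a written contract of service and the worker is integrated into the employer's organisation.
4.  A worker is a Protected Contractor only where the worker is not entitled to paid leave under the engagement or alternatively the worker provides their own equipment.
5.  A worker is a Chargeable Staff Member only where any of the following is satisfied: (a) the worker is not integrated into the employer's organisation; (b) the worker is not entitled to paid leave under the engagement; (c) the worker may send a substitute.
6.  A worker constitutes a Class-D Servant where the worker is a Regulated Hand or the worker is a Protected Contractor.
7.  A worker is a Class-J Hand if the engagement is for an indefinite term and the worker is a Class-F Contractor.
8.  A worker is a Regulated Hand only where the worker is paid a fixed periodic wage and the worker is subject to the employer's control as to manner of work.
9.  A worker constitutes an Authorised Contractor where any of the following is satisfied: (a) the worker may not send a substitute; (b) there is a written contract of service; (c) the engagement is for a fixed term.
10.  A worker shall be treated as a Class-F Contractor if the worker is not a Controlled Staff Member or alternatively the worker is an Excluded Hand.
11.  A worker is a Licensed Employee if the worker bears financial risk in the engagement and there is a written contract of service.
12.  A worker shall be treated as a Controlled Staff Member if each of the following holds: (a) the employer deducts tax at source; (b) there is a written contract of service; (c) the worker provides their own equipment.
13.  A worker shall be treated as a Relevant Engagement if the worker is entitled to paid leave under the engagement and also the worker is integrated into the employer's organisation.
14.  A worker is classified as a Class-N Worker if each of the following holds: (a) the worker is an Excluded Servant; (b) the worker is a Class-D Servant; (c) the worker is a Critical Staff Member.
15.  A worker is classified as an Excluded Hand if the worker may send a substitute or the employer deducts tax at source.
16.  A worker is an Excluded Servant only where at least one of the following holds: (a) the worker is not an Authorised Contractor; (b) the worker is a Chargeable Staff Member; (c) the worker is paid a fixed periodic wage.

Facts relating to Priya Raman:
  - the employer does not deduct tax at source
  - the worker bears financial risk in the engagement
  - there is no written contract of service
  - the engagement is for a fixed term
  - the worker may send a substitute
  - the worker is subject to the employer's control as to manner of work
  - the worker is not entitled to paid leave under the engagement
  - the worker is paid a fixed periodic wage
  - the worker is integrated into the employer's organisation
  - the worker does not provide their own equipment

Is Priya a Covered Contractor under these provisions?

Under paragraph 12: the employer deducts tax at source? no; and there is a written contract of service? no; and the worker provides their own equipment? no. So the worker is not a Controlled Staff Member.
Under paragraph 15: the worker may send a substitute? yes; or the employer deducts tax at source? no. So the worker is an Excluded Hand.
Under paragraph 10: not a Controlled Staff Member (paragraph 12)? yes; or Excluded Hand (paragraph 15)? yes. So the worker is a Class-F Contractor.
Under paragraph 7: the engagement is for an indefinite term? no; and Class-F Contractor (paragraph 10)? yes. So the worker is not a Class-J Hand.
Under paragraph 9: the worker may not send a substitute? no; or there is a written contract of service? no; or the engagement is for a fixed term? yes. So the worker is an Authorised Contractor.
Under paragraph 5: the worker is not integrated into the employer's organisation? no; or the worker is not entitled to paid leave under the engagement? yes; or the worker may send a substitute? yes. So the worker is a Chargeable Staff Member.
Under paragraph 16: not an Authorised Contractor (paragraph 9)? no; or Chargeable Staff Member (paragraph 5)? yes; or the worker is paid a fixed periodic wage? yes. So the worker is an Excluded Servant.
Under paragraph 8: the worker is paid a fixed periodic wage? yes; and the worker is subject to the employer's control as to manner of work? yes. So the worker is a Regulated Hand.
Under paragraph 4: the worker is not entitled to paid leave under the engagement? yes; or the worker provides their own equipment? no. So the worker is a Protected Contractor.
Under paragraph 6: Regulated Hand (paragraph 8)? yes; or Protected Contractor (paragraph 4)? yes. So the worker is a Class-D Servant.
Under paragraph 2: the worker is subject to the employer's control as to manner of work? yes; the engagement is for a fixed term? yes; there is a written contract of service? no — 2 of 3 hold (need ≥2) → satisfied.
Under paragraph 14: Excluded Servant (paragraph 16)? yes; and Class-D Servant (paragraph 6)? yes; and Critical Staff Member (paragraph 2)? yes. So the worker is a Class-N Worker.
Under paragraph 1: Class-J Hand (paragraph 7)? no; the worker bears no financial risk in the engagement? no; Class-N Worker (paragraph 14)? yes — 1 of 3 hold (need ≥2) → not satisfied.

No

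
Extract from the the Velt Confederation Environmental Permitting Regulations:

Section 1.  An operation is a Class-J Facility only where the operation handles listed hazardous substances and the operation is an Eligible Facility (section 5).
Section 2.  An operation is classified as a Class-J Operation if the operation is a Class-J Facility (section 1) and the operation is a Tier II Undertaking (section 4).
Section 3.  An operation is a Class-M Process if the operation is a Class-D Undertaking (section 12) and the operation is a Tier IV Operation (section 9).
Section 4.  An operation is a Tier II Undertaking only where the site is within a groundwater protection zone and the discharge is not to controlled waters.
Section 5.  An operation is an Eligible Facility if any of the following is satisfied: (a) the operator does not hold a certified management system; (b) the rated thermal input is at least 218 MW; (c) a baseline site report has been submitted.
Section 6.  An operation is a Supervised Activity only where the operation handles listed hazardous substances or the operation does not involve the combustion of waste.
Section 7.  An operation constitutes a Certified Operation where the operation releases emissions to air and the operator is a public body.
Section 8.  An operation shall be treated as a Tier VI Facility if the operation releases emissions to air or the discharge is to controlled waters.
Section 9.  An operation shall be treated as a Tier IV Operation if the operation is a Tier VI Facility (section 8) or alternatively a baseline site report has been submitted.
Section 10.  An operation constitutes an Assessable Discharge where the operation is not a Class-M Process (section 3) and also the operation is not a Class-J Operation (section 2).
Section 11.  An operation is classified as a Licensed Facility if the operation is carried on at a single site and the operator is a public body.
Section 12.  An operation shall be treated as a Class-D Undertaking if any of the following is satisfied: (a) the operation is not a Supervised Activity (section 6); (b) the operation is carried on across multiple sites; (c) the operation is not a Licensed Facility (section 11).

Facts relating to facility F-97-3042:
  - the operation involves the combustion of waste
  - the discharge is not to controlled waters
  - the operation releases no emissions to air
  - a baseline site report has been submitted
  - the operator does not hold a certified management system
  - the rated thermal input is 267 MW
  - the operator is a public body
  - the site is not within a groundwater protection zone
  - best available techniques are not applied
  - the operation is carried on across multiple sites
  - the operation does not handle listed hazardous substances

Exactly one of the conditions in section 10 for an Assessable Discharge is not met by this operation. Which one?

Class-M Process

section 6 — Supervised Activity: [the operation handles listed hazardous substances? no] OR [the operation does not involve the combustion of waste? no] → not satisfied.
section 11 — Licensed Facility: [the operation is carried on at a single site? no] AND [the operator is a public body? yes] → not satisfied.
section 12 — Class-D Undertaking: [not a Supervised Activity (section 6)? yes] OR [the operation is carried on across multiple sites? yes] OR [not a Licensed Facility (section 11)? yes] → satisfied.
section 8 — Tier VI Facility: [the operation releases emissions to air? no] OR [the discharge is to controlled waters? no] → not satisfied.
section 9 — Tier IV Operation: [Tier VI Facility (section 8)? no] OR [a baseline site report has been submitted? yes] → satisfied.
section 3 — Class-M Process: [Class-D Undertaking (section 12)? yes] AND [Tier IV Operation (section 9)? yes] → satisfied.
section 5 — Eligible Facility: [the operator does not hold a certified management system? yes] OR [rated thermal input: 267 MW ≥ 218 MW? yes] OR [a baseline site report has been submitted? yes] → satisfied.
section 1 — Class-J Facility: [the operation handles listed hazardous substances? no] AND [Eligible Facility (section 5)? yes] → not satisfied.
section 4 — Tier II Undertaking: [the site is within a groundwater protection zone? no] AND [the discharge is not to controlled waters? yes] → not satisfied.
section 2 — Class-J Operation: [Class-J Facility (section 1)? no] AND [Tier II Undertaking (section 4)? no] → not satisfied.
section 10 — Assessable Discharge: [not a Class-M Process (section 3)? no] AND [not a Class-J Operation (section 2)? yes] → not satisfied.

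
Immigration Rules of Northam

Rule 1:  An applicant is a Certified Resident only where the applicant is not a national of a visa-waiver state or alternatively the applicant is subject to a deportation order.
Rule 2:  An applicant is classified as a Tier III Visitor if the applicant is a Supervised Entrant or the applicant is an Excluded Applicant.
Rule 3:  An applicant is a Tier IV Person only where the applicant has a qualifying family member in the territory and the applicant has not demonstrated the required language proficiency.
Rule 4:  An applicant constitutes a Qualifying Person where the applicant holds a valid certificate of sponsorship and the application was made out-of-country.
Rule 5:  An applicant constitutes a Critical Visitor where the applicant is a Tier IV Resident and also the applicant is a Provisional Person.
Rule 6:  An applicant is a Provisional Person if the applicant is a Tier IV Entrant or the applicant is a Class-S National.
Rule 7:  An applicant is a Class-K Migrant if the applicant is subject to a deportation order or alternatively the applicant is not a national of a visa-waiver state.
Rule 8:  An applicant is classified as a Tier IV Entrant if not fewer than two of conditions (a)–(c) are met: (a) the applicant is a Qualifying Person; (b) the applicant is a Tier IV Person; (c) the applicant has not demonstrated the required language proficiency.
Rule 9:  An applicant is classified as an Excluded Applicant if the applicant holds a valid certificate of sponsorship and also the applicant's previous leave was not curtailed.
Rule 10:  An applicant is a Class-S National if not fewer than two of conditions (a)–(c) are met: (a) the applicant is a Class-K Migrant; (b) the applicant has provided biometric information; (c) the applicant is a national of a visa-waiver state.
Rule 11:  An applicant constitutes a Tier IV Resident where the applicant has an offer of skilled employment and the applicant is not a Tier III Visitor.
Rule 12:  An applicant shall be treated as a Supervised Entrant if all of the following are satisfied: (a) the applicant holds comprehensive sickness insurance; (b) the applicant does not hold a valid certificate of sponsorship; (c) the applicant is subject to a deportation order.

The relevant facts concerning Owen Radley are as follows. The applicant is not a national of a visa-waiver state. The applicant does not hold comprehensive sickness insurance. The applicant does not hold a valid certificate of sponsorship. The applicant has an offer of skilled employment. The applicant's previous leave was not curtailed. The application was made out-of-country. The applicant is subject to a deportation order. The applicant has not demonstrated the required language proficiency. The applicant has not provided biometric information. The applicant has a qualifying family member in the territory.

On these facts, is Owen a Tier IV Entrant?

Yes

Under rule 4: the applicant holds a valid certificate of sponsorship? no; and the application was made out-of-country? yes. So the applicant is not a Qualifying Person.
Under rule 3: the applicant has a qualifying family member in the territory? yes; and the applicant has not demonstrated the required language proficiency? yes. So the applicant is a Tier IV Person.
Under rule 8: Qualifying Person (rule 4)? no; Tier IV Person (rule 3)? yes; the applicant has not demonstrated the required language proficiency? yes — 2 of 3 hold (need ≥2) → satisfied.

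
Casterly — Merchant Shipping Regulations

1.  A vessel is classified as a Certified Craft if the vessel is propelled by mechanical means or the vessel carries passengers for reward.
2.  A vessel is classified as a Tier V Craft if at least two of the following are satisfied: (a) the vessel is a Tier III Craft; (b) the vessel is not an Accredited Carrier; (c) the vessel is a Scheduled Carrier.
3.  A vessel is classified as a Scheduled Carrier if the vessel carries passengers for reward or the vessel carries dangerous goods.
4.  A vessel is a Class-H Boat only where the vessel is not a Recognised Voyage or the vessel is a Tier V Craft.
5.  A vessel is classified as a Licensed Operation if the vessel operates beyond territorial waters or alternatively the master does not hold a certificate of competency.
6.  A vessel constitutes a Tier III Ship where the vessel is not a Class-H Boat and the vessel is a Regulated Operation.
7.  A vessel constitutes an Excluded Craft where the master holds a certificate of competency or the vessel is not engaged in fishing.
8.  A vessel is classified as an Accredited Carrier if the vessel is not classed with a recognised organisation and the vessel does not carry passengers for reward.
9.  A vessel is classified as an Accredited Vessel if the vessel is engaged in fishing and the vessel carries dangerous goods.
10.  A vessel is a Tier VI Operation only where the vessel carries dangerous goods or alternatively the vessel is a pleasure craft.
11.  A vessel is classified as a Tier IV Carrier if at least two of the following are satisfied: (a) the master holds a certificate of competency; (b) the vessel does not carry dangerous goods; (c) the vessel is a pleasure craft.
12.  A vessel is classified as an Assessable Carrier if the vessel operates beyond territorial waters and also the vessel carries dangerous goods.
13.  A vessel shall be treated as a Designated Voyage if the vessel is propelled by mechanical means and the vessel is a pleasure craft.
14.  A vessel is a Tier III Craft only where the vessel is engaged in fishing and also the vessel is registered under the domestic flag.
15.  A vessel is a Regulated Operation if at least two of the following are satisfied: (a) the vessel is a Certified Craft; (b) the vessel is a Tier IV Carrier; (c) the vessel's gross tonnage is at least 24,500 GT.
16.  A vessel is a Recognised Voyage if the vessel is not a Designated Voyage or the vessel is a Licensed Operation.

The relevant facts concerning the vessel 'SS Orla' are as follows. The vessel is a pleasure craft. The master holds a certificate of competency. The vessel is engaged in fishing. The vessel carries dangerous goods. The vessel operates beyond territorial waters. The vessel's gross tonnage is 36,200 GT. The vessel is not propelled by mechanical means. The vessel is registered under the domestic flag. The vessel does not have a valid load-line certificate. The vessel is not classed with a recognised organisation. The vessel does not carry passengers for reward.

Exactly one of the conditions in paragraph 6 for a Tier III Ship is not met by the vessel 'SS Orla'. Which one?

Class-H Boat

paragraph 13 — Designated Voyage: [the vessel is propelled by mechanical means? no] AND [the vessel is a pleasure craft? yes] → not satisfied.
paragraph 5 — Licensed Operation: [the vessel operates beyond territorial waters? yes] OR [the master does not hold a certificate of competency? no] → satisfied.
paragraph 16 — Recognised Voyage: [not a Designated Voyage (paragraph 13)? yes] OR [Licensed Operation (paragraph 5)? yes] → satisfied.
paragraph 14 — Tier III Craft: [the vessel is engaged in fishing? yes] AND [the vessel is registered under the domestic flag? yes] → satisfied.
paragraph 8 — Accredited Carrier: [the vessel is not classed with a recognised organisation? yes] AND [the vessel does not carry passengers for reward? yes] → satisfied.
paragraph 3 — Scheduled Carrier: [the vessel carries passengers for reward? no] OR [the vessel carries dangerous goods? yes] → satisfied.
paragraph 2 — Tier V Craft: Tier III Craft (paragraph 14)? yes; not an Accredited Carrier (paragraph 8)? no; Scheduled Carrier (paragraph 3)? yes — 2 of 3 hold (need ≥2) → satisfied.
paragraph 4 — Class-H Boat: [not a Recognised Voyage (paragraph 16)? no] OR [Tier V Craft (paragraph 2)? yes] → satisfied.
paragraph 1 — Certified Craft: [the vessel is propelled by mechanical means? no] OR [the vessel carries passengers for reward? no] → not satisfied.
paragraph 11 — Tier IV Carrier: the master holds a certificate of competency? yes; the vessel does not carry dangerous goods? no; the vessel is a pleasure craft? yes — 2 of 3 hold (need ≥2) → satisfied.
paragraph 15 — Regulated Operation: Certified Craft (paragraph 1)? no; Tier IV Carrier (paragraph 11)? yes; vessel's gross tonnage: 36,200 GT ≥ 24,500 GT? yes — 2 of 3 hold (need ≥2) → satisfied.
paragraph 6 — Tier III Ship: [not a Class-H Boat (paragraph 4)? no] AND [Regulated Operation (paragraph 15)? yes] → not satisfied.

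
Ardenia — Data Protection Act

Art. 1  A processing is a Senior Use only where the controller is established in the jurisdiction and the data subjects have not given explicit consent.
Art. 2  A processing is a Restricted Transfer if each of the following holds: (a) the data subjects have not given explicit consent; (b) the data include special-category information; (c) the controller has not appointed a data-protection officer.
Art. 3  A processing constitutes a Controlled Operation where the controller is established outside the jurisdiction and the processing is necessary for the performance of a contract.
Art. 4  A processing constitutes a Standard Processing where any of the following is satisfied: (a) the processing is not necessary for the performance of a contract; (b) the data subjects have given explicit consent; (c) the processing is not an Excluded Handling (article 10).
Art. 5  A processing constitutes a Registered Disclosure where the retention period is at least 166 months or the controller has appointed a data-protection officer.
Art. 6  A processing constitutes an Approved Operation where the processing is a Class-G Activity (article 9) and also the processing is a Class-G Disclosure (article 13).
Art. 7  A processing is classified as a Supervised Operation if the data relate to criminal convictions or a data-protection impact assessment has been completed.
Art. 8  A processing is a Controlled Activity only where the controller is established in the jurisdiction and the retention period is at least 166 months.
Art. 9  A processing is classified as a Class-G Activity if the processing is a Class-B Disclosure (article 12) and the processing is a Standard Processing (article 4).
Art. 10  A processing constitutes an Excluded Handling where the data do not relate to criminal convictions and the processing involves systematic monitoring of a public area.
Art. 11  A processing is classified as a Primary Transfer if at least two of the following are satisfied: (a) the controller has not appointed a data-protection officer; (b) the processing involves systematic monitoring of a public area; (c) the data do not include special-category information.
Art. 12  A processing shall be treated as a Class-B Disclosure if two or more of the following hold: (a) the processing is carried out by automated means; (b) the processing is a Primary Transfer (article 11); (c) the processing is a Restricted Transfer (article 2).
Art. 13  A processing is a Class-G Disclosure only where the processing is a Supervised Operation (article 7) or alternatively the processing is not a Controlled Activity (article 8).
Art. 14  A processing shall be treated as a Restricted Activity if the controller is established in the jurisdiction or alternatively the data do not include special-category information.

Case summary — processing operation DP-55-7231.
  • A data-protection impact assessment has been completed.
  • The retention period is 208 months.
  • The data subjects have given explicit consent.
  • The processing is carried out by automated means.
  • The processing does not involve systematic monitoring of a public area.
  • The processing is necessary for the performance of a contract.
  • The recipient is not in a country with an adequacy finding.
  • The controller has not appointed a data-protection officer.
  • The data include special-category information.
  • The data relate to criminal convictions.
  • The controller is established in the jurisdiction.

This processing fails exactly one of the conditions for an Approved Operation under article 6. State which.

Class-G Activity

article 11 — Primary Transfer: the controller has not appointed a data-protection officer? yes; the processing involves systematic monitoring of a public area? no; the data do not include special-category information? no — 1 of 3 hold (need ≥2) → not satisfied.
article 2 — Restricted Transfer: [the data subjects have not given explicit consent? no] AND [the data include special-category information? yes] AND [the controller has not appointed a data-protection officer? yes] → not satisfied.
article 12 — Class-B Disclosure: the processing is carried out by automated means? yes; Primary Transfer (article 11)? no; Restricted Transfer (article 2)? no — 1 of 3 hold (need ≥2) → not satisfied.
article 10 — Excluded Handling: [the data do not relate to criminal convictions? no] AND [the processing involves systematic monitoring of a public area? no] → not satisfied.
article 4 — Standard Processing: [the processing is not necessary for the performance of a contract? no] OR [the data subjects have given explicit consent? yes] OR [not an Excluded Handling (article 10)? yes] → satisfied.
article 9 — Class-G Activity: [Class-B Disclosure (article 12)? no] AND [Standard Processing (article 4)? yes] → not satisfied.
article 7 — Supervised Operation: [the data relate to criminal convictions? yes] OR [a data-protection impact assessment has been completed? yes] → satisfied.
article 8 — Controlled Activity: [the controller is established in the jurisdiction? yes] AND [retention period: 208 months ≥ 166 months? yes] → satisfied.
article 13 — Class-G Disclosure: [Supervised Operation (article 7)? yes] OR [not a Controlled Activity (article 8)? no] → satisfied.
article 6 — Approved Operation: [Class-G Activity (article 9)? no] AND [Class-G Disclosure (article 13)? yes] → not satisfied.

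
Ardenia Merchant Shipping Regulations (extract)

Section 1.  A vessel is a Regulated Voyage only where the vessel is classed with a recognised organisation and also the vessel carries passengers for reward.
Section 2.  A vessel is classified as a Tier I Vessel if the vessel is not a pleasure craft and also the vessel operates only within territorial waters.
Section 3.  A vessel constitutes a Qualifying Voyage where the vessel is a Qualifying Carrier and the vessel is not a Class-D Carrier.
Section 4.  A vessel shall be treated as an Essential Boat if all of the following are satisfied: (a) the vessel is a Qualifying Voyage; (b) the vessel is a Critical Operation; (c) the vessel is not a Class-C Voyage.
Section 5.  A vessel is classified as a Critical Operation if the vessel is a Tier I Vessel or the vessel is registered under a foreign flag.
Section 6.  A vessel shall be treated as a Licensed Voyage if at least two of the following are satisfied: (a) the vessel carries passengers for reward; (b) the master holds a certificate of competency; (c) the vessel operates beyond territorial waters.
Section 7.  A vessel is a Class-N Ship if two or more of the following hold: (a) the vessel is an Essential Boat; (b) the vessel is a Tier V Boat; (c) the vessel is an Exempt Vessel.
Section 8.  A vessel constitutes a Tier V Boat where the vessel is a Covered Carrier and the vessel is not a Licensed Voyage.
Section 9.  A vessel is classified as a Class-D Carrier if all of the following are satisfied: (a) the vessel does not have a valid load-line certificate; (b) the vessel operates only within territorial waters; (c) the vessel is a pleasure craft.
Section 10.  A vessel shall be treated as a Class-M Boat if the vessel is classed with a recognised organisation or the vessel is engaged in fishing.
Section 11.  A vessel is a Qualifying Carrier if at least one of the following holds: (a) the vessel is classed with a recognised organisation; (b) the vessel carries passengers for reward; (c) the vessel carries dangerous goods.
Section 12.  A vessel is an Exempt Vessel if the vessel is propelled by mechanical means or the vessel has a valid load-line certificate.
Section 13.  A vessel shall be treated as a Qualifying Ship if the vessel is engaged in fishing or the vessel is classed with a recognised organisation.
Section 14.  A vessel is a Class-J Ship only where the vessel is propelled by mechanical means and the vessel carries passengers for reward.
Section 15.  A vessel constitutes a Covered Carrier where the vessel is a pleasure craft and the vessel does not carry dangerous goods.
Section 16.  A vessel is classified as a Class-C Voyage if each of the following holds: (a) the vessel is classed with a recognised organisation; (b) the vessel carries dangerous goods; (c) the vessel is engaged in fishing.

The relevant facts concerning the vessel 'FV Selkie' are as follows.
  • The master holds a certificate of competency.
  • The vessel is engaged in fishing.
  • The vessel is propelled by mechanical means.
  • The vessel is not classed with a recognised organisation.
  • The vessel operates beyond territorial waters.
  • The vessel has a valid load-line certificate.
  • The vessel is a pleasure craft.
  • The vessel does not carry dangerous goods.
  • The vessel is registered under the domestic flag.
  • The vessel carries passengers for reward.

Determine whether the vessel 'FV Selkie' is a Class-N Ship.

section 11 — Qualifying Carrier: [the vessel is classed with a recognised organisation? no] OR [the vessel carries passengers for reward? yes] OR [the vessel carries dangerous goods? no] → satisfied.
section 9 — Class-D Carrier: [the vessel does not have a valid load-line certificate? no] AND [the vessel operates only within territorial waters? no] AND [the vessel is a pleasure craft? yes] → not satisfied.
section 3 — Qualifying Voyage: [Qualifying Carrier (section 11)? yes] AND [not a Class-D Carrier (section 9)? yes] → satisfied.
section 2 — Tier I Vessel: [the vessel is not a pleasure craft? no] AND [the vessel operates only within territorial waters? no] → not satisfied.
section 5 — Critical Operation: [Tier I Vessel (section 2)? no] OR [the vessel is registered under a foreign flag? no] → not satisfied.
section 16 — Class-C Voyage: [the vessel is classed with a recognised organisation? no] AND [the vessel carries dangerous goods? no] AND [the vessel is engaged in fishing? yes] → not satisfied.
section 4 — Essential Boat: [Qualifying Voyage (section 3)? yes] AND [Critical Operation (section 5)? no] AND [not a Class-C Voyage (section 16)? yes] → not satisfied.
section 15 — Covered Carrier: [the vessel is a pleasure craft? yes] AND [the vessel does not carry dangerous goods? yes] → satisfied.
section 6 — Licensed Voyage: the vessel carries passengers for reward? yes; the master holds a certificate of competency? yes; the vessel operates beyond territorial waters? yes — 3 of 3 hold (need ≥2) → satisfied.
section 8 — Tier V Boat: [Covered Carrier (section 15)? yes] AND [not a Licensed Voyage (section 6)? no] → not satisfied.
section 12 — Exempt Vessel: [the vessel is propelled by mechanical means? yes] OR [the vessel has a valid load-line certificate? yes] → satisfied.
section 7 — Class-N Ship: Essential Boat (section 4)? no; Tier V Boat (section 8)? no; Exempt Vessel (section 12)? yes — 1 of 3 hold (need ≥2) → not satisfied.

No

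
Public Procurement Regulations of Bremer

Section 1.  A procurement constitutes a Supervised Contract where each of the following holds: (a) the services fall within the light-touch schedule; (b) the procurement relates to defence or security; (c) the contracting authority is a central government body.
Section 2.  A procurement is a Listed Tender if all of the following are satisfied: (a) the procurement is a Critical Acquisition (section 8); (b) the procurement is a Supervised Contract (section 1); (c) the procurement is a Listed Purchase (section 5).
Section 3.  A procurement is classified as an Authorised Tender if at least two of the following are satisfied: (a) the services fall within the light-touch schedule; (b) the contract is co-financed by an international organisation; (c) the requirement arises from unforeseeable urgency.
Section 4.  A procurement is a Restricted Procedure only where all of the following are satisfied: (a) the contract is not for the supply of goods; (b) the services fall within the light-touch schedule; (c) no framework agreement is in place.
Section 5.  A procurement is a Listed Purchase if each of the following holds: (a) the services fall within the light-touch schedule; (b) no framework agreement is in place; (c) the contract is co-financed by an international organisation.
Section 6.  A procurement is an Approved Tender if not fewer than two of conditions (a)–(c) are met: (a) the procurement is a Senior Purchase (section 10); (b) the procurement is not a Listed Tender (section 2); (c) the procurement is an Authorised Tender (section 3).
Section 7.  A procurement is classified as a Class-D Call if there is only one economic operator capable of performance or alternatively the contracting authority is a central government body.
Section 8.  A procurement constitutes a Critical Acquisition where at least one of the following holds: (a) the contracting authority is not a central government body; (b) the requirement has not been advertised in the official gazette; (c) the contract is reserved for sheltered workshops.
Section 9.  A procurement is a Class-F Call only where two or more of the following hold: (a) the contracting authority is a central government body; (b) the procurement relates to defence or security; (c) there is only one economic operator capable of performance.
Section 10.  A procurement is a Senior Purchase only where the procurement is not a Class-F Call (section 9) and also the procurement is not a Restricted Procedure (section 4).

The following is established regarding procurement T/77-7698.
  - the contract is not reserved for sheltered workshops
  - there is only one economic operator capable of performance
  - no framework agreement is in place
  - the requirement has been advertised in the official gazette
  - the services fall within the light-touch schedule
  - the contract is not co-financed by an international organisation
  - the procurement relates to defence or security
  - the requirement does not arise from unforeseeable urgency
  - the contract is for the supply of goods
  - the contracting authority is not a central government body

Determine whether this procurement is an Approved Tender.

No

Under section 9: the contracting authority is a central government body? no; the procurement relates to defence or security? yes; there is only one economic operator capable of performance? yes — 2 of 3 hold (need ≥2) → satisfied.
Under section 4: the contract is not for the supply of goods? no; and the services fall within the light-touch schedule? yes; and no framework agreement is in place? yes. So the procurement is not a Restricted Procedure.
Under section 10: not a Class-F Call (section 9)? no; and not a Restricted Procedure (section 4)? yes. So the procurement is not a Senior Purchase.
Under section 8: the contracting authority is not a central government body? yes; or the requirement has not been advertised in the official gazette? no; or the contract is reserved for sheltered workshops? no. So the procurement is a Critical Acquisition.
Under section 1: the services fall within the light-touch schedule? yes; and the procurement relates to defence or security? yes; and the contracting authority is a central government body? no. So the procurement is not a Supervised Contract.
Under section 5: the services fall within the light-touch schedule? yes; and no framework agreement is in place? yes; and the contract is co-financed by an international organisation? no. So the procurement is not a Listed Purchase.
Under section 2: Critical Acquisition (section 8)? yes; and Supervised Contract (section 1)? no; and Listed Purchase (section 5)? no. So the procurement is not a Listed Tender.
Under section 3: the services fall within the light-touch schedule? yes; the contract is co-financed by an international organisation? no; the requirement arises from unforeseeable urgency? no — 1 of 3 hold (need ≥2) → not satisfied.
Under section 6: Senior Purchase (section 10)? no; not a Listed Tender (section 2)? yes; Authorised Tender (section 3)? no — 1 of 3 hold (need ≥2) → not satisfied.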